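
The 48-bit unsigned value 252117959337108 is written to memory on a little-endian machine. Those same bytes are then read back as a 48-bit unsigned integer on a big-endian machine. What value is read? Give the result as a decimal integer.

252117959337108 in 48-bit hexadecimal is 0xE54CC9686494.
Stored little-endian, the bytes at ascending addresses are 94 64 68 C9 4C E5.
Read back as big-endian, the last byte is least significant, giving 0x946468C94CE5.
0x946468C94CE5 = 163158975663333.

163158975663333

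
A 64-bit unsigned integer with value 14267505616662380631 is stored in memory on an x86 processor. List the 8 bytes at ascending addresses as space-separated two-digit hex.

57 40 0D 10 C4 5C 00 C6

14267505616662380631 in hexadecimal, padded to 64 bits, is 0xC6005CC4100D4057.
Split into bytes (most-significant first): C6 00 5C C4 10 0D 40 57.
Little-endian: lowest address holds the least-significant byte.
So at ascending addresses the bytes are 57 40 0D 10 C4 5C 00 C6.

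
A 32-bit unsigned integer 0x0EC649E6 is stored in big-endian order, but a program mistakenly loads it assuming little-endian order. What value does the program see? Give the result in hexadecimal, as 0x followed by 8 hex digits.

Stored big-endian, the bytes at ascending addresses are 0E C6 49 E6.
Read back as little-endian, the first byte is least significant, giving 0xE649C60E.

0xE649C60E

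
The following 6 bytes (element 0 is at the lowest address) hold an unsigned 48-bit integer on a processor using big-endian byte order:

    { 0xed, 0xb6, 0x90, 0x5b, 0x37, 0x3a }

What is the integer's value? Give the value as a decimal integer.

261368361727802

Big-endian: lowest address holds the most-significant byte.
The bytes are already most-significant first: 0xEDB6905B373A.
0xEDB6905B373A = 261368361727802.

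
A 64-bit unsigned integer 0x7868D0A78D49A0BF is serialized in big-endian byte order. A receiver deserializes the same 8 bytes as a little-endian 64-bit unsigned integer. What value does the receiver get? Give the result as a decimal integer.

13808117330272610424

Stored big-endian, the bytes at ascending addresses are 78 68 D0 A7 8D 49 A0 BF.
Read back as little-endian, the first byte is least significant, giving 0xBFA0498DA7D06878.
0xBFA0498DA7D06878 = 13808117330272610424.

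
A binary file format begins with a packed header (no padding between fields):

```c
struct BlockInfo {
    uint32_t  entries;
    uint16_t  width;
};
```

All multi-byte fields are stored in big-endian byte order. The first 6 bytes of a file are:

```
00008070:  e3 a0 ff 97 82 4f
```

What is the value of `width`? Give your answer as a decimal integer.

33359

`width` follows `entries` (4 bytes), so it starts at byte offset 4 and occupies 2 bytes.
Bytes at offsets 4..5: 82 4F.
In big-endian order the high byte comes first in memory.
The bytes are already most-significant first: 0x824F.
0x824F = 33359.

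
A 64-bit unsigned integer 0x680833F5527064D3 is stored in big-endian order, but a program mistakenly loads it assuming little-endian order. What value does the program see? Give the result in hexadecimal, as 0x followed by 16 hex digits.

Stored big-endian, the bytes at ascending addresses are 68 08 33 F5 52 70 64 D3.
Read back as little-endian, the first byte is least significant, giving 0xD3647052F5330868.

0xD3647052F5330868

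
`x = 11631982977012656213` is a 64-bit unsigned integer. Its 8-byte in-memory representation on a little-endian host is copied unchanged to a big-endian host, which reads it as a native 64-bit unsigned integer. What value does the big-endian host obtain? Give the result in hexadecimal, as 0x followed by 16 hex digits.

11631982977012656213 in 64-bit hexadecimal is 0xA16D1AE3823AE855.
Stored little-endian, the bytes at ascending addresses are 55 E8 3A 82 E3 1A 6D A1.
Read back as big-endian, the last byte is least significant, giving 0x55E83A82E31A6DA1.

0x55E83A82E31A6DA1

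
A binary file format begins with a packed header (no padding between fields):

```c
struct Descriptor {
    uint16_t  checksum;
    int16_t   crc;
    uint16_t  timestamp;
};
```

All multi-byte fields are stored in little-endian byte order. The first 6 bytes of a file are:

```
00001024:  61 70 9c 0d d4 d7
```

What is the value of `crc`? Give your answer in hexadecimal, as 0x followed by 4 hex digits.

0x0D9C

`crc` follows `checksum` (2 bytes), so it starts at byte offset 2 and occupies 2 bytes.
Bytes at offsets 2..3: 9C 0D.
Little-endian stores the least-significant byte at the lowest address.
Reassemble most-significant byte first: 0D 9C → 0x0D9C.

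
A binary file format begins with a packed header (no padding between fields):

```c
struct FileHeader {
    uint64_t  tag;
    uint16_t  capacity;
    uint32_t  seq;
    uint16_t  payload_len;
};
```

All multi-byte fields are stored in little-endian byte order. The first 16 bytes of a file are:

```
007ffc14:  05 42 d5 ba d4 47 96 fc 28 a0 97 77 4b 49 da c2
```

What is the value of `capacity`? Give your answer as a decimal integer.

41000

`capacity` follows `tag` (8 bytes), so it starts at byte offset 8 and occupies 2 bytes.
Bytes at offsets 8..9: 28 A0.
Little-endian: lowest address holds the least-significant byte.
Reassemble most-significant byte first: A0 28 → 0xA028.
0xA028 = 41000.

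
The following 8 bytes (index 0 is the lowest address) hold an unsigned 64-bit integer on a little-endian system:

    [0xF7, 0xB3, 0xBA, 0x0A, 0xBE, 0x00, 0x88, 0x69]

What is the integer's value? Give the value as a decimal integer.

7604328787038876663

In little-endian order the low byte comes first in memory.
Reassemble most-significant byte first: 69 88 00 BE 0A BA B3 F7 → 0x698800BE0ABAB3F7.
0x698800BE0ABAB3F7 = 7604328787038876663.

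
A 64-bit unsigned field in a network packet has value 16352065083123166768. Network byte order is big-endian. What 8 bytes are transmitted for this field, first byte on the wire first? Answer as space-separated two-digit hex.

E2 EE 34 8E 5F 9F EE 30

16352065083123166768 in hexadecimal, padded to 64 bits, is 0xE2EE348E5F9FEE30.
Split into bytes (most-significant first): E2 EE 34 8E 5F 9F EE 30.
Big-endian: lowest address holds the most-significant byte.
So the memory order matches the most-significant-first order: E2 EE 34 8E 5F 9F EE 30.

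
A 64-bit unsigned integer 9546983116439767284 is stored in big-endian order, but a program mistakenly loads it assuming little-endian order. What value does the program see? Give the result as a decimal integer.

9546983116439767284 in 64-bit hexadecimal is 0x847DB28FF40B48F4.
Stored big-endian, the bytes at ascending addresses are 84 7D B2 8F F4 0B 48 F4.
Read back as little-endian, the first byte is least significant, giving 0xF4480BF48FB27D84.
0xF4480BF48FB27D84 = 17602332288588348804.

17602332288588348804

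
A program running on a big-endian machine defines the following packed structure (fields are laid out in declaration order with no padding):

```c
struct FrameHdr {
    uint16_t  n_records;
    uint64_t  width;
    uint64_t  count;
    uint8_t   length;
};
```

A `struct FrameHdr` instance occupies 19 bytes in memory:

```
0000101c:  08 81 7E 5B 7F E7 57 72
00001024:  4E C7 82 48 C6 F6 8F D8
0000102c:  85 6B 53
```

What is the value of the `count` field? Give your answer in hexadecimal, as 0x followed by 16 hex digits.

0x8248C6F68FD8856B

`count` follows `n_records` (2 B), `width` (8 B), so it starts at offset 2 + 8 = 10 and occupies 8 bytes.
Bytes at offsets 10..17: 82 48 C6 F6 8F D8 85 6B.
Big-endian stores the most-significant byte at the lowest address.
The bytes are already most-significant first: 0x8248C6F68FD8856B.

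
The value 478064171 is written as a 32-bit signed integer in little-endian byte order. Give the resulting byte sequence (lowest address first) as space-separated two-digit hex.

478064171 in hexadecimal, padded to 32 bits, is 0x1C7EAE2B.
Split into bytes (most-significant first): 1C 7E AE 2B.
Little-endian: lowest address holds the least-significant byte.
So at ascending addresses the bytes are 2B AE 7E 1C.

2B AE 7E 1C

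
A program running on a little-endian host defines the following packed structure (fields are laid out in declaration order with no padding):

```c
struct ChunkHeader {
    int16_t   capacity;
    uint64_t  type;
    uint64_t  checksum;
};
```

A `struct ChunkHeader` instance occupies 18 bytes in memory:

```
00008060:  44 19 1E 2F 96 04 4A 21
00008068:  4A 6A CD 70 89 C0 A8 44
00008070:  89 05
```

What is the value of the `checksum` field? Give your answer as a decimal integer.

398925533574426829

`checksum` follows `capacity` (2 B), `type` (8 B), so it starts at offset 2 + 8 = 10 and occupies 8 bytes.
Bytes at offsets 10..17: CD 70 89 C0 A8 44 89 05.
In little-endian order the low byte comes first in memory.
Reassemble most-significant byte first: 05 89 44 A8 C0 89 70 CD → 0x058944A8C08970CD.
0x058944A8C08970CD = 398925533574426829.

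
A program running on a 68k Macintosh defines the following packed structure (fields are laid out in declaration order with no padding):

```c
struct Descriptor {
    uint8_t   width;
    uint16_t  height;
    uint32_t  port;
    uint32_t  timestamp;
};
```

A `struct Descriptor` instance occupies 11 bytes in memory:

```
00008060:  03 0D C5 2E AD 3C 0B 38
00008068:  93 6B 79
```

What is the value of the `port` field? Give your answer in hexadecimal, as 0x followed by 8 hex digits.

0x2EAD3C0B

`port` follows `width` (1 B), `height` (2 B), so it starts at offset 1 + 2 = 3 and occupies 4 bytes.
Bytes at offsets 3..6: 2E AD 3C 0B.
In big-endian order the high byte comes first in memory.
The bytes are already most-significant first: 0x2EAD3C0B.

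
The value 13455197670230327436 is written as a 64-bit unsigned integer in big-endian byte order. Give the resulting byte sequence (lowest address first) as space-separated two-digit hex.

BA BA 76 FE 0C BE 00 8C

13455197670230327436 in hexadecimal, padded to 64 bits, is 0xBABA76FE0CBE008C.
Split into bytes (most-significant first): BA BA 76 FE 0C BE 00 8C.
In big-endian order the high byte comes first in memory.
So the memory order matches the most-significant-first order: BA BA 76 FE 0C BE 00 8C.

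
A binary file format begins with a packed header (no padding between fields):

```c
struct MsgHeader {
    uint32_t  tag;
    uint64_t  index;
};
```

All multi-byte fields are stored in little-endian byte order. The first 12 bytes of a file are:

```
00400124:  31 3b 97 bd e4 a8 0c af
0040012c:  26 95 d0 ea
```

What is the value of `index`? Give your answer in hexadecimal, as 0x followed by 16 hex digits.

`index` follows `tag` (4 bytes), so it starts at byte offset 4 and occupies 8 bytes.
Bytes at offsets 4..11: E4 A8 0C AF 26 95 D0 EA.
Little-endian stores the least-significant byte at the lowest address.
Reassemble most-significant byte first: EA D0 95 26 AF 0C A8 E4 → 0xEAD09526AF0CA8E4.

0xEAD09526AF0CA8E4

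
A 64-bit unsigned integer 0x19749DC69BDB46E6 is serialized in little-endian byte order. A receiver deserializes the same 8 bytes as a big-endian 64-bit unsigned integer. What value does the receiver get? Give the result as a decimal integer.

16593191339191792665

Stored little-endian, the bytes at ascending addresses are E6 46 DB 9B C6 9D 74 19.
Read back as big-endian, the last byte is least significant, giving 0xE646DB9BC69D7419.
0xE646DB9BC69D7419 = 16593191339191792665.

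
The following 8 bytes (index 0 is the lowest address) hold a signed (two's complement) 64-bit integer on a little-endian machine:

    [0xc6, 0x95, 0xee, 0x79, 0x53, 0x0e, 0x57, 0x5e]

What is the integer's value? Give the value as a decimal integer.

Little-endian: lowest address holds the least-significant byte.
Reassemble most-significant byte first: 5E 57 0E 53 79 EE 95 C6 → 0x5E570E5379EE95C6.
0x5E570E5379EE95C6 = 6797917914229806534.

6797917914229806534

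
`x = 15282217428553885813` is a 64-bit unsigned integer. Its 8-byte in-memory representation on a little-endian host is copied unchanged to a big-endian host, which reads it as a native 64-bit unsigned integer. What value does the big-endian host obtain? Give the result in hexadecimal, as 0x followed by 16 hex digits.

0x75E83C59C85715D4

15282217428553885813 in 64-bit hexadecimal is 0xD41557C8593CE875.
Stored little-endian, the bytes at ascending addresses are 75 E8 3C 59 C8 57 15 D4.
Read back as big-endian, the last byte is least significant, giving 0x75E83C59C85715D4.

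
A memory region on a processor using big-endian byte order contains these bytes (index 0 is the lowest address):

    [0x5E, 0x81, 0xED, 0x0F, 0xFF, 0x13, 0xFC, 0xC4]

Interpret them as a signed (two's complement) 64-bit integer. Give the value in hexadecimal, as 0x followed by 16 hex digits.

Big-endian stores the most-significant byte at the lowest address.
The bytes are already most-significant first: 0x5E81ED0FFF13FCC4.

0x5E81ED0FFF13FCC4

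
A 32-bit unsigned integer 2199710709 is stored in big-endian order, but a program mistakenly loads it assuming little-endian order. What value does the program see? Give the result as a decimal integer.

2199710709 in 32-bit hexadecimal is 0x831CEBF5.
Stored big-endian, the bytes at ascending addresses are 83 1C EB F5.
Read back as little-endian, the first byte is least significant, giving 0xF5EB1C83.
0xF5EB1C83 = 4125826179.

4125826179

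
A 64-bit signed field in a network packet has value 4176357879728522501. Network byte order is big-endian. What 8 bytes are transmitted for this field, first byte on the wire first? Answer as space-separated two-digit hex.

4176357879728522501 in hexadecimal, padded to 64 bits, is 0x39F5675D441F4505.
Split into bytes (most-significant first): 39 F5 67 5D 44 1F 45 05.
In big-endian order the high byte comes first in memory.
So the memory order matches the most-significant-first order: 39 F5 67 5D 44 1F 45 05.

39 F5 67 5D 44 1F 45 05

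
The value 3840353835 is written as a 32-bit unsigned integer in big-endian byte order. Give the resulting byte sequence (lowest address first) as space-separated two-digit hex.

E4 E7 26 2B

3840353835 in hexadecimal, padded to 32 bits, is 0xE4E7262B.
Split into bytes (most-significant first): E4 E7 26 2B.
Big-endian stores the most-significant byte at the lowest address.
So the memory order matches the most-significant-first order: E4 E7 26 2B.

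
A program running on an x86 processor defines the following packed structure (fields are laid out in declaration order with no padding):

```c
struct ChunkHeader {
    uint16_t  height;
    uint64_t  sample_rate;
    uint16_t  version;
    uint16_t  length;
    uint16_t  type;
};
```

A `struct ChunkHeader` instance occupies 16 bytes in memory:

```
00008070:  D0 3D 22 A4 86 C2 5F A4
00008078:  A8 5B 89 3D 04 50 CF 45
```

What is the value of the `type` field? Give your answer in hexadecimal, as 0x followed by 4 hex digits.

`type` follows `height` (2 B), `sample_rate` (8 B), `version` (2 B), `length` (2 B), so it starts at offset 2 + 8 + 2 + 2 = 14 and occupies 2 bytes.
Bytes at offsets 14..15: CF 45.
Little-endian: lowest address holds the least-significant byte.
Reassemble most-significant byte first: 45 CF → 0x45CF.

0x45CF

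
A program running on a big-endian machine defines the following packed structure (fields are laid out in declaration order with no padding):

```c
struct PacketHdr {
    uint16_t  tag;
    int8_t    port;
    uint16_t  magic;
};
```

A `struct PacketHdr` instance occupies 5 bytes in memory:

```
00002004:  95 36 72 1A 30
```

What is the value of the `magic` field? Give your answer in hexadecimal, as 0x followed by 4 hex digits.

`magic` follows `tag` (2 B), `port` (1 B), so it starts at offset 2 + 1 = 3 and occupies 2 bytes.
Bytes at offsets 3..4: 1A 30.
In big-endian order the high byte comes first in memory.
The bytes are already most-significant first: 0x1A30.

0x1A30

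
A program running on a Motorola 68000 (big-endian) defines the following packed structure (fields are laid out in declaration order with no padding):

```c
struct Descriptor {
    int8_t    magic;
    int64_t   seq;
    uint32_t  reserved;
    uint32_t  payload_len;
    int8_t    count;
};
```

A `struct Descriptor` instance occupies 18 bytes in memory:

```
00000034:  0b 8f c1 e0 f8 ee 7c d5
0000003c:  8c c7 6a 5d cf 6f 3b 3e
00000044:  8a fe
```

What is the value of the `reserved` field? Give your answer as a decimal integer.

3345636815

`reserved` follows `magic` (1 B), `seq` (8 B), so it starts at offset 1 + 8 = 9 and occupies 4 bytes.
Bytes at offsets 9..12: C7 6A 5D CF.
In big-endian order the high byte comes first in memory.
The bytes are already most-significant first: 0xC76A5DCF.
0xC76A5DCF = 3345636815.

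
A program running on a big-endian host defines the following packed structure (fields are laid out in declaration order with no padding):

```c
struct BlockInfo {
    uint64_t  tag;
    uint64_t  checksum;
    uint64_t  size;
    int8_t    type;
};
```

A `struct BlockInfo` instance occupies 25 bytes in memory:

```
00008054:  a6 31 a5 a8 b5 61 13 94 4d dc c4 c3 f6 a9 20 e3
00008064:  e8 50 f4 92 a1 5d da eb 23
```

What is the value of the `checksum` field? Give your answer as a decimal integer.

`checksum` follows `tag` (8 bytes), so it starts at byte offset 8 and occupies 8 bytes.
Bytes at offsets 8..15: 4D DC C4 C3 F6 A9 20 E3.
Big-endian: lowest address holds the most-significant byte.
The bytes are already most-significant first: 0x4DDCC4C3F6A920E3.
0x4DDCC4C3F6A920E3 = 5610575581732741347.

5610575581732741347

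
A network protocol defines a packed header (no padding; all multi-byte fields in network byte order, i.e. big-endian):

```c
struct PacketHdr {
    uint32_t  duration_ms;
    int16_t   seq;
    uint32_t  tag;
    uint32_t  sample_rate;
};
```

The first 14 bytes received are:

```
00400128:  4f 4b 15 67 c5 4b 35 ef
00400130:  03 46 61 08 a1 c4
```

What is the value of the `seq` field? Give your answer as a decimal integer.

`seq` follows `duration_ms` (4 bytes), so it starts at byte offset 4 and occupies 2 bytes.
Bytes at offsets 4..5: C5 4B.
In big-endian order the high byte comes first in memory.
The bytes are already most-significant first: 0xC54B.
Top bit is set, so as a signed 16-bit value this is 0xC54B − 2^16 = -15029.

-15029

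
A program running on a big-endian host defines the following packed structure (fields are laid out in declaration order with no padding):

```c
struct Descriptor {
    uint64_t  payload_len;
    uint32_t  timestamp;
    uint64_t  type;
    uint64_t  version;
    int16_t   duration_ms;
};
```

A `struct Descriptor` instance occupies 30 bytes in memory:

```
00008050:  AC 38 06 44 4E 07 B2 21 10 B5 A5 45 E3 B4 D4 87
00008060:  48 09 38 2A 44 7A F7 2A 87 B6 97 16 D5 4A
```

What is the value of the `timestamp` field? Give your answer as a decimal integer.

280339781

`timestamp` follows `payload_len` (8 bytes), so it starts at byte offset 8 and occupies 4 bytes.
Bytes at offsets 8..11: 10 B5 A5 45.
Big-endian: lowest address holds the most-significant byte.
The bytes are already most-significant first: 0x10B5A545.
0x10B5A545 = 280339781.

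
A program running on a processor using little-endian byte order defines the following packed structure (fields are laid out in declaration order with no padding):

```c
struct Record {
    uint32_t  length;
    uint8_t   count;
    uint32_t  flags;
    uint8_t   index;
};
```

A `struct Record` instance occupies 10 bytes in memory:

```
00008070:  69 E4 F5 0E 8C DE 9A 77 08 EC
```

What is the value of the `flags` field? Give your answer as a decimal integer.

`flags` follows `length` (4 B), `count` (1 B), so it starts at offset 4 + 1 = 5 and occupies 4 bytes.
Bytes at offsets 5..8: DE 9A 77 08.
In little-endian order the low byte comes first in memory.
Reassemble most-significant byte first: 08 77 9A DE → 0x08779ADE.
0x08779ADE = 142056158.

142056158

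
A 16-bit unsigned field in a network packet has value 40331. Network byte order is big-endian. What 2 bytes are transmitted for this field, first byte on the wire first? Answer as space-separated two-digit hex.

40331 in hexadecimal, padded to 16 bits, is 0x9D8B.
Split into bytes (most-significant first): 9D 8B.
Big-endian: lowest address holds the most-significant byte.
So the memory order matches the most-significant-first order: 9D 8B.

9D 8B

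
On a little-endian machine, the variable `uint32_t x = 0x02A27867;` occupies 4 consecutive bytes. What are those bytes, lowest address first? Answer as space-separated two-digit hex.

Split into bytes (most-significant first): 02 A2 78 67.
Little-endian stores the least-significant byte at the lowest address.
So at ascending addresses the bytes are 67 78 A2 02.

67 78 A2 02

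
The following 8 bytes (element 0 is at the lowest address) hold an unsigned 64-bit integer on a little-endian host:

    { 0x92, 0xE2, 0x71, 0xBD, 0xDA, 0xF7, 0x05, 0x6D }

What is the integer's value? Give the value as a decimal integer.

Little-endian: lowest address holds the least-significant byte.
Reassemble most-significant byte first: 6D 05 F7 DA BD 71 E2 92 → 0x6D05F7DABD71E292.
0x6D05F7DABD71E292 = 7855957643870986898.

7855957643870986898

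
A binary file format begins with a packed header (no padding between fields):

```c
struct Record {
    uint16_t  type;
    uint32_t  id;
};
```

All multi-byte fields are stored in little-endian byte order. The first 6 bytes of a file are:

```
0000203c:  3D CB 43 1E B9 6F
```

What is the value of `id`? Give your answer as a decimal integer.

`id` follows `type` (2 bytes), so it starts at byte offset 2 and occupies 4 bytes.
Bytes at offsets 2..5: 43 1E B9 6F.
In little-endian order the low byte comes first in memory.
Reassemble most-significant byte first: 6F B9 1E 43 → 0x6FB91E43.
0x6FB91E43 = 1874402883.

1874402883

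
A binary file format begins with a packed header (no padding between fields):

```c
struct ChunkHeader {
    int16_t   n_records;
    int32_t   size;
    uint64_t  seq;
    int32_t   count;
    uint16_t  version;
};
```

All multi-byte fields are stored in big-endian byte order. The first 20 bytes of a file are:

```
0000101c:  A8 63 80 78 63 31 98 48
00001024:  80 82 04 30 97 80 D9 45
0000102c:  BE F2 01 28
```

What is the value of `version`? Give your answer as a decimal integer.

`version` follows `n_records` (2 B), `size` (4 B), `seq` (8 B), `count` (4 B), so it starts at offset 2 + 4 + 8 + 4 = 18 and occupies 2 bytes.
Bytes at offsets 18..19: 01 28.
Big-endian: lowest address holds the most-significant byte.
The bytes are already most-significant first: 0x0128.
0x0128 = 296.

296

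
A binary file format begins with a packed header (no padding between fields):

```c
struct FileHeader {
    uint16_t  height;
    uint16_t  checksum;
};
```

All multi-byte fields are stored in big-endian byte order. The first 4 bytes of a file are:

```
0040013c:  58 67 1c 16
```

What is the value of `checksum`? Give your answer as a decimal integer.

`checksum` follows `height` (2 bytes), so it starts at byte offset 2 and occupies 2 bytes.
Bytes at offsets 2..3: 1C 16.
Big-endian: lowest address holds the most-significant byte.
The bytes are already most-significant first: 0x1C16.
0x1C16 = 7190.

7190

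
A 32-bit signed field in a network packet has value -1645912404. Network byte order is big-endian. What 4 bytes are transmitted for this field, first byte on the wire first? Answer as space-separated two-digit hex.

9D E5 5E AC

Two's complement of -1645912404 in 32 bits: 1645912404 = 0x621AA154; invert → 0x9DE55EAB; add 1 → 0x9DE55EAC.
Split into bytes (most-significant first): 9D E5 5E AC.
In big-endian order the high byte comes first in memory.
So the memory order matches the most-significant-first order: 9D E5 5E AC.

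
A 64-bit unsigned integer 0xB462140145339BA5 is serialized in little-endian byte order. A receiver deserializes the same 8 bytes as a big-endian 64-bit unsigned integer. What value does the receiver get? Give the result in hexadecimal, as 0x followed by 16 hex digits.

Stored little-endian, the bytes at ascending addresses are A5 9B 33 45 01 14 62 B4.
Read back as big-endian, the last byte is least significant, giving 0xA59B3345011462B4.

0xA59B3345011462B4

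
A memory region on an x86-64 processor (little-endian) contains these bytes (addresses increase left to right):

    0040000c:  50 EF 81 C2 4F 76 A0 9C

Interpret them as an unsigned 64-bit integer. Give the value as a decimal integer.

Little-endian: lowest address holds the least-significant byte.
Reassemble most-significant byte first: 9C A0 76 4F C2 81 EF 50 → 0x9CA0764FC281EF50.
0x9CA0764FC281EF50 = 11286150751128252240.

11286150751128252240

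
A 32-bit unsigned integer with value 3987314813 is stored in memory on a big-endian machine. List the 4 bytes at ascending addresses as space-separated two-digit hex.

ED A9 98 7D

3987314813 in hexadecimal, padded to 32 bits, is 0xEDA9987D.
Split into bytes (most-significant first): ED A9 98 7D.
In big-endian order the high byte comes first in memory.
So the memory order matches the most-significant-first order: ED A9 98 7D.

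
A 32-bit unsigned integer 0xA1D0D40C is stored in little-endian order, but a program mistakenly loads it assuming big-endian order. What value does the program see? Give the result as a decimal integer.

215273633

Stored little-endian, the bytes at ascending addresses are 0C D4 D0 A1.
Read back as big-endian, the last byte is least significant, giving 0x0CD4D0A1.
0x0CD4D0A1 = 215273633.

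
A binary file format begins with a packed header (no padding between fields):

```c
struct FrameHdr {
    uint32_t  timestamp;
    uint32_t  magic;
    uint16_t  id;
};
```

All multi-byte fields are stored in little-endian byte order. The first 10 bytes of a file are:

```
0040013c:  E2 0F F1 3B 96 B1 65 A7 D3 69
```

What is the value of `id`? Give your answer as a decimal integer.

`id` follows `timestamp` (4 B), `magic` (4 B), so it starts at offset 4 + 4 = 8 and occupies 2 bytes.
Bytes at offsets 8..9: D3 69.
Little-endian stores the least-significant byte at the lowest address.
Reassemble most-significant byte first: 69 D3 → 0x69D3.
0x69D3 = 27091.

27091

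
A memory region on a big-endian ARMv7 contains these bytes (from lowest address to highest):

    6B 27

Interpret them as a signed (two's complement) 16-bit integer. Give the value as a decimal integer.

Big-endian stores the most-significant byte at the lowest address.
The bytes are already most-significant first: 0x6B27.
0x6B27 = 27431.

27431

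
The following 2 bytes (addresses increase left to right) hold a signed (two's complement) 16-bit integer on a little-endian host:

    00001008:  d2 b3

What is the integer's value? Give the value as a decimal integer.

Little-endian stores the least-significant byte at the lowest address.
Reassemble most-significant byte first: B3 D2 → 0xB3D2.
Top bit is set, so as a signed 16-bit value this is 0xB3D2 − 2^16 = -19502.

-19502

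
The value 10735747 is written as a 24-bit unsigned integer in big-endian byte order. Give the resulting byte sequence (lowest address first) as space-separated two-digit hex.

A3 D0 83

10735747 in hexadecimal, padded to 24 bits, is 0xA3D083.
Split into bytes (most-significant first): A3 D0 83.
Big-endian: lowest address holds the most-significant byte.
So the memory order matches the most-significant-first order: A3 D0 83.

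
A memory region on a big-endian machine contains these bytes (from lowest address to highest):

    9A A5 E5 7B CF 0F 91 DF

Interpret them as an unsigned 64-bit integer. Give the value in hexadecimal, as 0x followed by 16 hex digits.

Big-endian stores the most-significant byte at the lowest address.
The bytes are already most-significant first: 0x9AA5E57BCF0F91DF.

0x9AA5E57BCF0F91DF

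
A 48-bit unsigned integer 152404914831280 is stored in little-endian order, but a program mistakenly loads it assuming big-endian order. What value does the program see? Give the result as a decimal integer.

152404914831280 in 48-bit hexadecimal is 0x8A9C88CF7FB0.
Stored little-endian, the bytes at ascending addresses are B0 7F CF 88 9C 8A.
Read back as big-endian, the last byte is least significant, giving 0xB07FCF889C8A.
0xB07FCF889C8A = 194062989171850.

194062989171850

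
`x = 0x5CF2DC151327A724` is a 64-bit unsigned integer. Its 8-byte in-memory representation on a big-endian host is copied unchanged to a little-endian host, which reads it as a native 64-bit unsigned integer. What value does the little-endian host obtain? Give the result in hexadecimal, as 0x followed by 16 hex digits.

Stored big-endian, the bytes at ascending addresses are 5C F2 DC 15 13 27 A7 24.
Read back as little-endian, the first byte is least significant, giving 0x24A7271315DCF25C.

0x24A7271315DCF25C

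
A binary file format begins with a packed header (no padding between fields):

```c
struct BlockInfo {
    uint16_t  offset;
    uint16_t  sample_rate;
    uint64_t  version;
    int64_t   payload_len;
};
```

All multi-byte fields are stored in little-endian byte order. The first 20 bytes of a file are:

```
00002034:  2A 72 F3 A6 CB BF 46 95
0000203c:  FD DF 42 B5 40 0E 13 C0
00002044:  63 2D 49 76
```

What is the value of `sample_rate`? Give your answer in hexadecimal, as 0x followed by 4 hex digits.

`sample_rate` follows `offset` (2 bytes), so it starts at byte offset 2 and occupies 2 bytes.
Bytes at offsets 2..3: F3 A6.
Little-endian stores the least-significant byte at the lowest address.
Reassemble most-significant byte first: A6 F3 → 0xA6F3.

0xA6F3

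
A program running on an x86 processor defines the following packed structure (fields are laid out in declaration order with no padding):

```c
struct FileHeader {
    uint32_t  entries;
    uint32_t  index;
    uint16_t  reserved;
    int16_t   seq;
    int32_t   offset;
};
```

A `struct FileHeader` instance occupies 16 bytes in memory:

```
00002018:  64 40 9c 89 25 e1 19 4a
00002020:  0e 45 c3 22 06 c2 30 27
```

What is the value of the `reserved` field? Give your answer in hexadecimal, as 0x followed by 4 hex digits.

0x450E

`reserved` follows `entries` (4 B), `index` (4 B), so it starts at offset 4 + 4 = 8 and occupies 2 bytes.
Bytes at offsets 8..9: 0E 45.
In little-endian order the low byte comes first in memory.
Reassemble most-significant byte first: 45 0E → 0x450E.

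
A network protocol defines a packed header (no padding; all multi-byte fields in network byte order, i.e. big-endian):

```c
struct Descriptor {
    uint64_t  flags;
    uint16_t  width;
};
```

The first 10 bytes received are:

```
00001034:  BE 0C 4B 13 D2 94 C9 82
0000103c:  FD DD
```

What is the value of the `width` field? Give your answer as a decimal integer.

`width` follows `flags` (8 bytes), so it starts at byte offset 8 and occupies 2 bytes.
Bytes at offsets 8..9: FD DD.
In big-endian order the high byte comes first in memory.
The bytes are already most-significant first: 0xFDDD.
0xFDDD = 64989.

64989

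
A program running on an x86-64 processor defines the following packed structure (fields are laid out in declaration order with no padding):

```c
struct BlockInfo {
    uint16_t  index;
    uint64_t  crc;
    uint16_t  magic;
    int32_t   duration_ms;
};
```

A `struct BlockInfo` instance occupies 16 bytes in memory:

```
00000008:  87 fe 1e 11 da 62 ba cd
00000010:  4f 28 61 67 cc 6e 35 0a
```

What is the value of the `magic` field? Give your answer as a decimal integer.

`magic` follows `index` (2 B), `crc` (8 B), so it starts at offset 2 + 8 = 10 and occupies 2 bytes.
Bytes at offsets 10..11: 61 67.
Little-endian: lowest address holds the least-significant byte.
Reassemble most-significant byte first: 67 61 → 0x6761.
0x6761 = 26465.

26465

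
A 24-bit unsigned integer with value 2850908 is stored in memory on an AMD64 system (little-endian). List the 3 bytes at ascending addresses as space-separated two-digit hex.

5C 80 2B

2850908 in hexadecimal, padded to 24 bits, is 0x2B805C.
Split into bytes (most-significant first): 2B 80 5C.
Little-endian: lowest address holds the least-significant byte.
So at ascending addresses the bytes are 5C 80 2B.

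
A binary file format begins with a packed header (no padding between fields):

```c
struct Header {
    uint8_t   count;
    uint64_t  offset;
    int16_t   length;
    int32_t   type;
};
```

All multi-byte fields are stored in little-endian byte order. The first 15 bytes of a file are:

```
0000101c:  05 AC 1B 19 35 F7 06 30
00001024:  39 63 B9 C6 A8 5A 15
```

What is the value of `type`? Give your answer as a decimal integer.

`type` follows `count` (1 B), `offset` (8 B), `length` (2 B), so it starts at offset 1 + 8 + 2 = 11 and occupies 4 bytes.
Bytes at offsets 11..14: C6 A8 5A 15.
Little-endian stores the least-significant byte at the lowest address.
Reassemble most-significant byte first: 15 5A A8 C6 → 0x155AA8C6.
0x155AA8C6 = 358262982.

358262982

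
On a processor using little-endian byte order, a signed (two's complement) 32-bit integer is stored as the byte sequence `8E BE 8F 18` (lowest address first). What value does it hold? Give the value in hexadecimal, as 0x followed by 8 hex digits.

0x188FBE8E

Little-endian stores the least-significant byte at the lowest address.
Reassemble most-significant byte first: 18 8F BE 8E → 0x188FBE8E.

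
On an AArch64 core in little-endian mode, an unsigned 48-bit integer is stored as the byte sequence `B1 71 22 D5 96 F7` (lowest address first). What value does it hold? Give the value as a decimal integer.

Little-endian stores the least-significant byte at the lowest address.
Reassemble most-significant byte first: F7 96 D5 22 71 B1 → 0xF796D52271B1.
0xF796D52271B1 = 272227192959409.

272227192959409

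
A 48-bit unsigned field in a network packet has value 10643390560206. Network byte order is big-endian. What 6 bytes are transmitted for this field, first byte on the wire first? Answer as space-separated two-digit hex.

09 AE 1B 83 77 CE

10643390560206 in hexadecimal, padded to 48 bits, is 0x09AE1B8377CE.
Split into bytes (most-significant first): 09 AE 1B 83 77 CE.
In big-endian order the high byte comes first in memory.
So the memory order matches the most-significant-first order: 09 AE 1B 83 77 CE.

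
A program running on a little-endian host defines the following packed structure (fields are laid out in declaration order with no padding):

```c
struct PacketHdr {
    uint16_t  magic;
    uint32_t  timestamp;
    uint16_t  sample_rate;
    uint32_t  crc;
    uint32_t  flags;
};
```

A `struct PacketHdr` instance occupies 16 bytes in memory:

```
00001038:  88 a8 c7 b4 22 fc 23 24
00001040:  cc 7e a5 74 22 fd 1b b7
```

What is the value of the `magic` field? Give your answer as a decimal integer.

`magic` is the first field, at byte offset 0, occupying 2 bytes.
Bytes at offsets 0..1: 88 A8.
Little-endian stores the least-significant byte at the lowest address.
Reassemble most-significant byte first: A8 88 → 0xA888.
0xA888 = 43144.

43144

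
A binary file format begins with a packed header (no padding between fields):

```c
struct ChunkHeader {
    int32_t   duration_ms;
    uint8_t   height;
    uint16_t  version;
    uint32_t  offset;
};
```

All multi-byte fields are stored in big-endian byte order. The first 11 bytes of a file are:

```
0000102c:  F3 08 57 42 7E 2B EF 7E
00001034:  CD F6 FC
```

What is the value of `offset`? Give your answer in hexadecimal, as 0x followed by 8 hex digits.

0x7ECDF6FC

`offset` follows `duration_ms` (4 B), `height` (1 B), `version` (2 B), so it starts at offset 4 + 1 + 2 = 7 and occupies 4 bytes.
Bytes at offsets 7..10: 7E CD F6 FC.
In big-endian order the high byte comes first in memory.
The bytes are already most-significant first: 0x7ECDF6FC.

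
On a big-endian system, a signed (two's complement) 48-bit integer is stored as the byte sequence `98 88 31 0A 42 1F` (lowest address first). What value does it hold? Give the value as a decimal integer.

Big-endian: lowest address holds the most-significant byte.
The bytes are already most-significant first: 0x9888310A421F.
Top bit is set, so as a signed 48-bit value this is 0x9888310A421F − 2^48 = -113764270980577.

-113764270980577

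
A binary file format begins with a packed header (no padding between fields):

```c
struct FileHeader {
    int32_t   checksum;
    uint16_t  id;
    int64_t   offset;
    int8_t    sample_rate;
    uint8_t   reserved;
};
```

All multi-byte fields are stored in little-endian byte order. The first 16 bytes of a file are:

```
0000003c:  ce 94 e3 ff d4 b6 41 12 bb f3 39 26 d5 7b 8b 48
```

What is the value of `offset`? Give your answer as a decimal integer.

8923080267048620609

`offset` follows `checksum` (4 B), `id` (2 B), so it starts at offset 4 + 2 = 6 and occupies 8 bytes.
Bytes at offsets 6..13: 41 12 BB F3 39 26 D5 7B.
Little-endian: lowest address holds the least-significant byte.
Reassemble most-significant byte first: 7B D5 26 39 F3 BB 12 41 → 0x7BD52639F3BB1241.
0x7BD52639F3BB1241 = 8923080267048620609.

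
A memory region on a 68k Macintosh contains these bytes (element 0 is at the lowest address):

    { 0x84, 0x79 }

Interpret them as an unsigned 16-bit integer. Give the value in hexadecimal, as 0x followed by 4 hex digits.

Big-endian: lowest address holds the most-significant byte.
The bytes are already most-significant first: 0x8479.

0x8479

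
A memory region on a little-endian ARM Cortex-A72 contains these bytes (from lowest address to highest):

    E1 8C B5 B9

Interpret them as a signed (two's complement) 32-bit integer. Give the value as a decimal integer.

Little-endian: lowest address holds the least-significant byte.
Reassemble most-significant byte first: B9 B5 8C E1 → 0xB9B58CE1.
Top bit is set, so as a signed 32-bit value this is 0xB9B58CE1 − 2^32 = -1179284255.

-1179284255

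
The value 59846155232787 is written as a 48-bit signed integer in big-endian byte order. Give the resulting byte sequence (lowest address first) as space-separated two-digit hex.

36 6E 04 D2 E6 13

59846155232787 in hexadecimal, padded to 48 bits, is 0x366E04D2E613.
Split into bytes (most-significant first): 36 6E 04 D2 E6 13.
Big-endian stores the most-significant byte at the lowest address.
So the memory order matches the most-significant-first order: 36 6E 04 D2 E6 13.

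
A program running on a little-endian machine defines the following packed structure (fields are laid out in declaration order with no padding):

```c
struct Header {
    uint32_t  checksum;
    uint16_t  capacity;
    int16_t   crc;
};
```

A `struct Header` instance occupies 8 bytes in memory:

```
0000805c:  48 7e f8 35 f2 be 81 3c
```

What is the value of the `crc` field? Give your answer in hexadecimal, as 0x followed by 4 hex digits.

0x3C81

`crc` follows `checksum` (4 B), `capacity` (2 B), so it starts at offset 4 + 2 = 6 and occupies 2 bytes.
Bytes at offsets 6..7: 81 3C.
In little-endian order the low byte comes first in memory.
Reassemble most-significant byte first: 3C 81 → 0x3C81.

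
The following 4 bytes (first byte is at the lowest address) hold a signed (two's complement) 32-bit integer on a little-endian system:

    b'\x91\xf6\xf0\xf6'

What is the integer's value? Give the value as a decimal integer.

-151980399

In little-endian order the low byte comes first in memory.
Reassemble most-significant byte first: F6 F0 F6 91 → 0xF6F0F691.
Top bit is set, so as a signed 32-bit value this is 0xF6F0F691 − 2^32 = -151980399.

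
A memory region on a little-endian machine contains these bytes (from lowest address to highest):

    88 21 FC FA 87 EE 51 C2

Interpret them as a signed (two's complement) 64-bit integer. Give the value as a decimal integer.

Little-endian: lowest address holds the least-significant byte.
Reassemble most-significant byte first: C2 51 EE 87 FA FC 21 88 → 0xC251EE87FAFC2188.
Top bit is set, so as a signed 64-bit value this is 0xC251EE87FAFC2188 − 2^64 = -4444509089439145592.

-4444509089439145592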